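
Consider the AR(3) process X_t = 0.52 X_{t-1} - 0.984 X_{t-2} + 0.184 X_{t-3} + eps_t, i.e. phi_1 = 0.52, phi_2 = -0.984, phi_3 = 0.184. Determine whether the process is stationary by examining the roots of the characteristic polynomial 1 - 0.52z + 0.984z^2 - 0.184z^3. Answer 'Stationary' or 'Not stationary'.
\text{Stationary}

The AR(p) characteristic polynomial is P(z) = 1 - 0.52z + 0.984z^2 - 0.184z^3.
Stationarity requires all roots to lie outside the unit circle, i.e. |z| > 1 for every root.
Degree 3: look for a simple real root z0 first, then factor out (1 - z/z0) and solve the remaining quadratic.
Testing z0 = 5: P(5) = 1 + (-0.52)(5) + (0.984)(5)^2 + (-0.184)(5)^3
  = 1 + (-2.6) + (24.6) + (-23) = 0.  So z_0 = 5 is a root, |z_0| = 5.
Divide out the factor (1 - 0.2 z) = (1 - z/z0) (since 1/z0 = 0.2):
  P(z) = (1 - 0.2 z)(1 + (-0.32) z + (0.92) z^2)
  [check: z-coef -0.32 - (0.2) = -0.52; z^2-coef 0.92 - (0.2)(-0.32) = 0.984; z^3-coef -(0.2)(0.92) = -0.184.]
Remaining roots from the quadratic factor 1 + (-0.32) z + (0.92) z^2:
  Set 1 + (-0.32) z + (0.92) z^2 = 0, i.e. a z^2 + b z + c = 0 with a = 0.92, b = -0.32, c = 1.
  Discriminant D = b^2 - 4ac = (-0.32)^2 - 4*(0.92)*1 = 0.1024 - (3.68) = -3.5776.
  D < 0, so the roots are the complex-conjugate pair z = (-b +/- i sqrt(-D)) / (2a) = 0.1739 +/- 1.028i.
  For a conjugate pair |z|^2 = z * conj(z) = (product of roots) = c/a = 1/(0.92) = 1.086957, so |z| = sqrt(1.086957) = 1.0426 for both roots.
Moduli of all roots: 5.0000, 1.0426, 1.0426.
All moduli strictly greater than 1? Yes.
Verdict: Stationary.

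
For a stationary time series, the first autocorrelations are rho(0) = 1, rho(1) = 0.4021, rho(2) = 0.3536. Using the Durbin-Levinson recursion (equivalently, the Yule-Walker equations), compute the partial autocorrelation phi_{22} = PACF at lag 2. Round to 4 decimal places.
\phi_{22} = 0.2289

The PACF at lag k is phi_{kk}, the last component of the solution
to the Yule-Walker system G_k phi = r_k where
  (G_k)_{ij} = rho(|i - j|), (r_k)_i = rho(i), i,j = 1..k.
Equivalently, Durbin-Levinson gives phi_{kk} iteratively:
  phi_{11} = rho(1)
  phi_{kk} = [rho(k) - sum_{j=1..k-1} phi_{k-1,j} rho(k-j)]
            / [1 - sum_{j=1..k-1} phi_{k-1,j} rho(j)],
  phi_{k,j} = phi_{k-1,j} - phi_{kk} phi_{k-1,k-j},  j = 1..k-1.
Step k = 1:
  phi_11 = rho(1) = 0.4021.
Step k = 2:
  phi_22 = [rho(2) - phi_11 rho(1)] / [1 - phi_11 rho(1)] = [0.3536 - (0.4021)(0.4021)] / [1 - (0.4021)(0.4021)]
         = 0.19191559 / 0.83831559 = 0.2289.
Therefore phi_{22} = 0.2289.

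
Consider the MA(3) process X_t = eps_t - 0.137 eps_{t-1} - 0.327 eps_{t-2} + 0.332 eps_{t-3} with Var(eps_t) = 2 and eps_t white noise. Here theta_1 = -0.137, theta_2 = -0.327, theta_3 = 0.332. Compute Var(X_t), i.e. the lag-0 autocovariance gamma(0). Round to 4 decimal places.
\gamma(0) = 2.4718

For an MA(q) process X_t = eps_t + sum_i theta_i eps_{t-i} with
Var(eps_t) = sigma^2, the variance is
  gamma(0) = sigma^2 * (1 + sum_i theta_i^2).
  sum_i theta_i^2 = (-0.137)^2 + (-0.327)^2 + (0.332)^2 = 0.018769 + 0.106929 + 0.110224 = 0.235922.
  gamma(0) = 2 * (1 + 0.235922) = 2 * 1.235922 = 2.471844, which rounds to 2.4718.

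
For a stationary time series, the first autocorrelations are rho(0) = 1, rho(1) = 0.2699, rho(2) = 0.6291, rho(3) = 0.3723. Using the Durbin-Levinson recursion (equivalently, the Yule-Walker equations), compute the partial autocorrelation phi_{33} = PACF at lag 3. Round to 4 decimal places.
\phi_{33} = 0.2400

The PACF at lag k is phi_{kk}, the last component of the solution
to the Yule-Walker system G_k phi = r_k where
  (G_k)_{ij} = rho(|i - j|), (r_k)_i = rho(i), i,j = 1..k.
Equivalently, Durbin-Levinson gives phi_{kk} iteratively:
  phi_{11} = rho(1)
  phi_{kk} = [rho(k) - sum_{j=1..k-1} phi_{k-1,j} rho(k-j)]
            / [1 - sum_{j=1..k-1} phi_{k-1,j} rho(j)],
  phi_{k,j} = phi_{k-1,j} - phi_{kk} phi_{k-1,k-j},  j = 1..k-1.
Step k = 1:
  phi_11 = rho(1) = 0.2699.
Step k = 2:
  phi_22 = [rho(2) - phi_11 rho(1)] / [1 - phi_11 rho(1)] = [0.6291 - (0.2699)(0.2699)] / [1 - (0.2699)(0.2699)]
         = 0.55625399 / 0.92715399 = 0.599959.
  Update: phi_21 = phi_11 - phi_22 phi_11 = 0.2699 - (0.599959)(0.2699) = 0.107971.
Step k = 3:
  phi_33 = [rho(3) - phi_21 rho(2) - phi_22 rho(1)] / [1 - phi_21 rho(1) - phi_22 rho(2)]
    numerator   = 0.3723 - (0.107971)(0.6291) - (0.599959)(0.2699) = 0.14244651
    denominator = 1 - (0.107971)(0.2699) - (0.599959)(0.6291) = 0.59342464
  phi_33 = 0.14244651 / 0.59342464 = 0.24.
Therefore phi_{33} = 0.2400.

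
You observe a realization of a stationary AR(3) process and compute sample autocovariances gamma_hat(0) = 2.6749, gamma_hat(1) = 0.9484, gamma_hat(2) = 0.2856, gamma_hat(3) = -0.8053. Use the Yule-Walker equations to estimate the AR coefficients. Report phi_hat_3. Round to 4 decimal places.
\hat\phi_{3} = -0.3800

The Yule-Walker equations for an AR(p) process read, in matrix form,
  Gamma_p phi = r_p,   with   (Gamma_p)_{ij} = gamma(|i - j|),
                       (r_p)_i = gamma(i),   i,j = 1..p.
Substitute the sample gammas (Toeplitz matrix and right-hand side of size 3):
  Gamma_p = [[2.6749, 0.9484, 0.2856], [0.9484, 2.6749, 0.9484], [0.2856, 0.9484, 2.6749]]
  r_p     = [0.9484, 0.2856, -0.8053]
Written out (R1..R3):
  (R1) 2.6749 phi_1 + 0.9484 phi_2 + 0.2856 phi_3 = 0.9484
  (R2) 0.9484 phi_1 + 2.6749 phi_2 + 0.9484 phi_3 = 0.2856
  (R3) 0.2856 phi_1 + 0.9484 phi_2 + 2.6749 phi_3 = -0.8053
Gaussian elimination:
  R2 <- R2 - (0.9484/2.6749) R1 = R2 - (0.354555) R1:  2.33864 phi_2 + 0.847139 phi_3 = -0.05066
  R3 <- R3 - (0.2856/2.6749) R1 = R3 - (0.10677) R1:  0.847139 phi_2 + 2.644406 phi_3 = -0.906561
  R3 <- R3 - (0.847139/2.33864) R2 = R3 - (0.362236) R2:  2.337542 phi_3 = -0.88821
Back-substitution:
  phi_hat_3 = -0.88821 / 2.337542 = -0.379976
  phi_hat_2 = (-0.05066 - (0.847139)(-0.379976)) / 2.33864 = 0.115979
  phi_hat_1 = (0.9484 - (0.9484)(0.115979) - (0.2856)(-0.379976)) / 2.6749 = 0.354005
So phi_hat = [0.3540, 0.1160, -0.3800].
Therefore phi_hat_3 = -0.3800.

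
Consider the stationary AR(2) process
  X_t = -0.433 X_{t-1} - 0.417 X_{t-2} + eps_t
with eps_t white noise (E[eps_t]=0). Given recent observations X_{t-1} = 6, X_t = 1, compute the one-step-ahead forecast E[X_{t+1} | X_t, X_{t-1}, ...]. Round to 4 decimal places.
E[X_{t+1} \mid \mathcal F_t] = -2.9350

For an AR(p) model X_t = c + sum_i phi_i X_{t-i} + eps_t, the
one-step-ahead conditional mean is
  E[X_{t+1} | X_t, ...] = c + sum_i phi_i X_{t+1-i}.
Substitute known values:
  E[X_{t+1} | ...] = (-0.433) * (1) + (-0.417) * (6)
                   = -2.9350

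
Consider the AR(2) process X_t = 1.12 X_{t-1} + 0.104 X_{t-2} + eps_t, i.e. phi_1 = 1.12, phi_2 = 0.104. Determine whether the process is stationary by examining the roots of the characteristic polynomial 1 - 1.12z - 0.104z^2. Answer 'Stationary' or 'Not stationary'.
\text{Not stationary}

The AR(p) characteristic polynomial is P(z) = 1 - 1.12z - 0.104z^2.
Stationarity requires all roots to lie outside the unit circle, i.e. |z| > 1 for every root.
Set 1 + (-1.12) z + (-0.104) z^2 = 0, i.e. a z^2 + b z + c = 0 with a = -0.104, b = -1.12, c = 1.
Discriminant D = b^2 - 4ac = (-1.12)^2 - 4*(-0.104)*1 = 1.2544 - (-0.416) = 1.6704.
D >= 0, so the roots are real: z = (-b +/- sqrt(D)) / (2a) = (1.12 +/- 1.29244) / (-0.208).
  z_1 = (1.12 + 1.29244) / (-0.208) = -11.5983,   |z_1| = 11.5983.
  z_2 = (1.12 - 1.29244) / (-0.208) = 0.829,   |z_2| = 0.829.
Moduli of all roots: 11.5983, 0.8290.
All moduli strictly greater than 1? No.
Verdict: Not stationary.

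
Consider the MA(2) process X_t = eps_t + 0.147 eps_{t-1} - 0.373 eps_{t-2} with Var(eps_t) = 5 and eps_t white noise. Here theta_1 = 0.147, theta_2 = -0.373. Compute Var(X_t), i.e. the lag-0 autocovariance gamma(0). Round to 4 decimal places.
\gamma(0) = 5.8037

For an MA(q) process X_t = eps_t + sum_i theta_i eps_{t-i} with
Var(eps_t) = sigma^2, the variance is
  gamma(0) = sigma^2 * (1 + sum_i theta_i^2).
  sum_i theta_i^2 = (0.147)^2 + (-0.373)^2 = 0.021609 + 0.139129 = 0.160738.
  gamma(0) = 5 * (1 + 0.160738) = 5 * 1.160738 = 5.80369, which rounds to 5.8037.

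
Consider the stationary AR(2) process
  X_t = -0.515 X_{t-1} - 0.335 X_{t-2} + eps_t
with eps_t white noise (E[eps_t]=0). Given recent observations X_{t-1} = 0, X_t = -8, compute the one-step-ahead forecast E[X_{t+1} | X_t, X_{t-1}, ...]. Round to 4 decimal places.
E[X_{t+1} \mid \mathcal F_t] = 4.1200

For an AR(p) model X_t = c + sum_i phi_i X_{t-i} + eps_t, the
one-step-ahead conditional mean is
  E[X_{t+1} | X_t, ...] = c + sum_i phi_i X_{t+1-i}.
Substitute known values:
  E[X_{t+1} | ...] = (-0.515) * (-8) + (-0.335) * (0)
                   = 4.1200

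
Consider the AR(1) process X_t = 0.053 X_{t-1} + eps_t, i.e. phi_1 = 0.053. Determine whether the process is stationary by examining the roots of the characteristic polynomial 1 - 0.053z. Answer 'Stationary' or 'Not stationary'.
\text{Stationary}

The AR(p) characteristic polynomial is P(z) = 1 - 0.053z.
Stationarity requires all roots to lie outside the unit circle, i.e. |z| > 1 for every root.
This is linear in z: 1 + (-0.053) z = 0  =>  z = -1/(-0.053) = 18.867925,  |z| = 18.867925.
Moduli of all roots: 18.8679.
All moduli strictly greater than 1? Yes.
Verdict: Stationary.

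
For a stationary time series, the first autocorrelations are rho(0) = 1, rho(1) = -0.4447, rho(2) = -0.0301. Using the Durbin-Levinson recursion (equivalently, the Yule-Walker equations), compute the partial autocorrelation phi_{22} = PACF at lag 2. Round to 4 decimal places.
\phi_{22} = -0.2840

The PACF at lag k is phi_{kk}, the last component of the solution
to the Yule-Walker system G_k phi = r_k where
  (G_k)_{ij} = rho(|i - j|), (r_k)_i = rho(i), i,j = 1..k.
Equivalently, Durbin-Levinson gives phi_{kk} iteratively:
  phi_{11} = rho(1)
  phi_{kk} = [rho(k) - sum_{j=1..k-1} phi_{k-1,j} rho(k-j)]
            / [1 - sum_{j=1..k-1} phi_{k-1,j} rho(j)],
  phi_{k,j} = phi_{k-1,j} - phi_{kk} phi_{k-1,k-j},  j = 1..k-1.
Step k = 1:
  phi_11 = rho(1) = -0.4447.
Step k = 2:
  phi_22 = [rho(2) - phi_11 rho(1)] / [1 - phi_11 rho(1)] = [-0.0301 - (-0.4447)(-0.4447)] / [1 - (-0.4447)(-0.4447)]
         = -0.22785809 / 0.80224191 = -0.284.
Therefore phi_{22} = -0.2840.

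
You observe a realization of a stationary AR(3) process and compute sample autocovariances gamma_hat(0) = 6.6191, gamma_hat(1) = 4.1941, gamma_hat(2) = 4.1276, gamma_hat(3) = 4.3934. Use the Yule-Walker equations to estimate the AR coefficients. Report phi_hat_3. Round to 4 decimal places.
\hat\phi_{3} = 0.3490

The Yule-Walker equations for an AR(p) process read, in matrix form,
  Gamma_p phi = r_p,   with   (Gamma_p)_{ij} = gamma(|i - j|),
                       (r_p)_i = gamma(i),   i,j = 1..p.
Substitute the sample gammas (Toeplitz matrix and right-hand side of size 3):
  Gamma_p = [[6.6191, 4.1941, 4.1276], [4.1941, 6.6191, 4.1941], [4.1276, 4.1941, 6.6191]]
  r_p     = [4.1941, 4.1276, 4.3934]
Written out (R1..R3):
  (R1) 6.6191 phi_1 + 4.1941 phi_2 + 4.1276 phi_3 = 4.1941
  (R2) 4.1941 phi_1 + 6.6191 phi_2 + 4.1941 phi_3 = 4.1276
  (R3) 4.1276 phi_1 + 4.1941 phi_2 + 6.6191 phi_3 = 4.3934
Gaussian elimination:
  R2 <- R2 - (4.1941/6.6191) R1 = R2 - (0.633636) R1:  3.961567 phi_2 + 1.578704 phi_3 = 1.470067
  R3 <- R3 - (4.1276/6.6191) R1 = R3 - (0.623589) R1:  1.578704 phi_2 + 4.045173 phi_3 = 1.778004
  R3 <- R3 - (1.578704/3.961567) R2 = R3 - (0.398505) R2:  3.416051 phi_3 = 1.192175
Back-substitution:
  phi_hat_3 = 1.192175 / 3.416051 = 0.348992
  phi_hat_2 = (1.470067 - (1.578704)(0.348992)) / 3.961567 = 0.232007
  phi_hat_1 = (4.1941 - (4.1941)(0.232007) - (4.1276)(0.348992)) / 6.6191 = 0.269
So phi_hat = [0.2690, 0.2320, 0.3490].
Therefore phi_hat_3 = 0.3490.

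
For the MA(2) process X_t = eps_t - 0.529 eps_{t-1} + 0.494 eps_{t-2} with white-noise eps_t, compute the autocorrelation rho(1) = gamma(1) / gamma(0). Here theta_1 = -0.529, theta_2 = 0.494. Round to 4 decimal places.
\rho(1) = -0.5186

For an MA(q) process with theta_0 = 1, the autocovariance is
  gamma(k) = sigma^2 * sum_{i=0..q-k} theta_i * theta_{i+k},
and rho(k) = gamma(k) / gamma(0). Sigma^2 cancels.
  numerator   = (1)*(-0.529) + (-0.529)*(0.494) = -0.790326.
  denominator = (1)^2 + (-0.529)^2 + (0.494)^2 = 1.523877.
  rho(1) = -0.790326 / 1.523877 = -0.5186.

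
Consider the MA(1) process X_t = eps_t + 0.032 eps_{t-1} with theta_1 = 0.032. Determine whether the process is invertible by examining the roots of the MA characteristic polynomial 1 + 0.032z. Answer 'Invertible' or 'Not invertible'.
\text{Invertible}

The MA(q) characteristic polynomial is P(z) = 1 + 0.032z.
Invertibility requires all roots to lie outside the unit circle, i.e. |z| > 1 for every root.
This is linear in z: 1 + (0.032) z = 0  =>  z = -1/(0.032) = -31.25,  |z| = 31.25.
Moduli of all roots: 31.2500.
All moduli strictly greater than 1? Yes.
Verdict: Invertible.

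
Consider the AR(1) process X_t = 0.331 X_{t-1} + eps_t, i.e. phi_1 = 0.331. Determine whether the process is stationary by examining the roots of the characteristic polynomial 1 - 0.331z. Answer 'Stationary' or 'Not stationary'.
\text{Stationary}

The AR(p) characteristic polynomial is P(z) = 1 - 0.331z.
Stationarity requires all roots to lie outside the unit circle, i.e. |z| > 1 for every root.
This is linear in z: 1 + (-0.331) z = 0  =>  z = -1/(-0.331) = 3.021148,  |z| = 3.021148.
Moduli of all roots: 3.0211.
All moduli strictly greater than 1? Yes.
Verdict: Stationary.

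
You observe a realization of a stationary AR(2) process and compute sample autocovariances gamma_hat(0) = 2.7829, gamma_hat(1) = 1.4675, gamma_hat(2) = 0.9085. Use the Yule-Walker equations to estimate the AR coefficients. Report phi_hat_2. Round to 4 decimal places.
\hat\phi_{2} = 0.0670

The Yule-Walker equations for an AR(p) process read, in matrix form,
  Gamma_p phi = r_p,   with   (Gamma_p)_{ij} = gamma(|i - j|),
                       (r_p)_i = gamma(i),   i,j = 1..p.
Substitute the sample gammas (Toeplitz matrix and right-hand side of size 2):
  Gamma_p = [[2.7829, 1.4675], [1.4675, 2.7829]]
  r_p     = [1.4675, 0.9085]
Written out:
  2.7829 phi_1 + 1.4675 phi_2 = 1.4675
  1.4675 phi_1 + 2.7829 phi_2 = 0.9085
Solve by Cramer's rule:
  det = gamma(0)^2 - gamma(1)^2 = (2.7829)^2 - (1.4675)^2 = 7.74453241 - 2.15355625 = 5.59097616
  phi_hat_1 = [gamma(1) gamma(0) - gamma(1) gamma(2)] / det = [(1.4675)(2.7829) - (1.4675)(0.9085)] / 5.59097616 = 2.750682 / 5.59097616 = 0.492
  phi_hat_2 = [gamma(0) gamma(2) - gamma(1)^2] / det = [(2.7829)(0.9085) - (1.4675)^2] / 5.59097616 = 0.3747084 / 5.59097616 = 0.067
So phi_hat = [0.4920, 0.0670].
Therefore phi_hat_2 = 0.0670.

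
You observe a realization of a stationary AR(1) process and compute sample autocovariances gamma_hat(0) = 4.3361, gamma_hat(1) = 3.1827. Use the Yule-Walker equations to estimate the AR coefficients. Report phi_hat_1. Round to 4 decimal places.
\hat\phi_{1} = 0.7340

The Yule-Walker equations for an AR(p) process read, in matrix form,
  Gamma_p phi = r_p,   with   (Gamma_p)_{ij} = gamma(|i - j|),
                       (r_p)_i = gamma(i),   i,j = 1..p.
Substitute the sample gammas (Toeplitz matrix and right-hand side of size 1):
  Gamma_p = [[4.3361]]
  r_p     = [3.1827]
With p = 1 this is the single equation gamma(0) phi_1 = gamma(1):
  phi_hat_1 = gamma(1) / gamma(0) = 3.1827 / 4.3361 = 0.7340.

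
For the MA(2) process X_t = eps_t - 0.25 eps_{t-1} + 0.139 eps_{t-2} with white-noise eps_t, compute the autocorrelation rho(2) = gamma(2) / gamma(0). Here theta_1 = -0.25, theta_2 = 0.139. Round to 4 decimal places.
\rho(2) = 0.1285

For an MA(q) process with theta_0 = 1, the autocovariance is
  gamma(k) = sigma^2 * sum_{i=0..q-k} theta_i * theta_{i+k},
and rho(k) = gamma(k) / gamma(0). Sigma^2 cancels.
  numerator   = (1)*(0.139) = 0.139.
  denominator = (1)^2 + (-0.25)^2 + (0.139)^2 = 1.081821.
  rho(2) = 0.139 / 1.081821 = 0.1285.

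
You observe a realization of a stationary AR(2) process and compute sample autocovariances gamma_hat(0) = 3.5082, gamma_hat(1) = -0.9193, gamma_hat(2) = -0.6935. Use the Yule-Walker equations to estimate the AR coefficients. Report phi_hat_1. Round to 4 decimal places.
\hat\phi_{1} = -0.3370

The Yule-Walker equations for an AR(p) process read, in matrix form,
  Gamma_p phi = r_p,   with   (Gamma_p)_{ij} = gamma(|i - j|),
                       (r_p)_i = gamma(i),   i,j = 1..p.
Substitute the sample gammas (Toeplitz matrix and right-hand side of size 2):
  Gamma_p = [[3.5082, -0.9193], [-0.9193, 3.5082]]
  r_p     = [-0.9193, -0.6935]
Written out:
  3.5082 phi_1 - 0.9193 phi_2 = -0.9193
  -0.9193 phi_1 + 3.5082 phi_2 = -0.6935
Solve by Cramer's rule:
  det = gamma(0)^2 - gamma(1)^2 = (3.5082)^2 - (-0.9193)^2 = 12.30746724 - 0.84511249 = 11.46235475
  phi_hat_1 = [gamma(1) gamma(0) - gamma(1) gamma(2)] / det = [(-0.9193)(3.5082) - (-0.9193)(-0.6935)] / 11.46235475 = -3.86262281 / 11.46235475 = -0.337
  phi_hat_2 = [gamma(0) gamma(2) - gamma(1)^2] / det = [(3.5082)(-0.6935) - (-0.9193)^2] / 11.46235475 = -3.27804919 / 11.46235475 = -0.286
So phi_hat = [-0.3370, -0.2860].
Therefore phi_hat_1 = -0.3370.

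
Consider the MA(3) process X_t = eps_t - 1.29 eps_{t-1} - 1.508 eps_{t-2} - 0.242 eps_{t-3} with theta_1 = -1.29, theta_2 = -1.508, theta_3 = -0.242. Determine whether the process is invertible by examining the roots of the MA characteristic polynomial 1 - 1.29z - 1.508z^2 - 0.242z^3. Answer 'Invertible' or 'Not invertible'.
\text{Not invertible}

The MA(q) characteristic polynomial is P(z) = 1 - 1.29z - 1.508z^2 - 0.242z^3.
Invertibility requires all roots to lie outside the unit circle, i.e. |z| > 1 for every root.
Degree 3: look for a simple real root z0 first, then factor out (1 - z/z0) and solve the remaining quadratic.
Testing z0 = -5: P(-5) = 1 + (-1.29)(-5) + (-1.508)(-5)^2 + (-0.242)(-5)^3
  = 1 + (6.45) + (-37.7) + (30.25) = 0.  So z_0 = -5 is a root, |z_0| = 5.
Divide out the factor (1 + 0.2 z) = (1 - z/z0) (since 1/z0 = -0.2):
  P(z) = (1 + 0.2 z)(1 + (-1.49) z + (-1.21) z^2)
  [check: z-coef -1.49 - (-0.2) = -1.29; z^2-coef -1.21 - (-0.2)(-1.49) = -1.508; z^3-coef -(-0.2)(-1.21) = -0.242.]
Remaining roots from the quadratic factor 1 + (-1.49) z + (-1.21) z^2:
  Set 1 + (-1.49) z + (-1.21) z^2 = 0, i.e. a z^2 + b z + c = 0 with a = -1.21, b = -1.49, c = 1.
  Discriminant D = b^2 - 4ac = (-1.49)^2 - 4*(-1.21)*1 = 2.2201 - (-4.84) = 7.0601.
  D >= 0, so the roots are real: z = (-b +/- sqrt(D)) / (2a) = (1.49 +/- 2.657085) / (-2.42).
    z_1 = (1.49 + 2.657085) / (-2.42) = -1.7137,   |z_1| = 1.7137.
    z_2 = (1.49 - 2.657085) / (-2.42) = 0.4823,   |z_2| = 0.4823.
Moduli of all roots: 5.0000, 1.7137, 0.4823.
All moduli strictly greater than 1? No.
Verdict: Not invertible.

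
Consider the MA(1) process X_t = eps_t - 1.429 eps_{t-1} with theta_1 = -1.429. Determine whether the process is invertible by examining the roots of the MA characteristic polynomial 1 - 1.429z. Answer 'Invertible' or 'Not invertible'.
\text{Not invertible}

The MA(q) characteristic polynomial is P(z) = 1 - 1.429z.
Invertibility requires all roots to lie outside the unit circle, i.e. |z| > 1 for every root.
This is linear in z: 1 + (-1.429) z = 0  =>  z = -1/(-1.429) = 0.69979,  |z| = 0.69979.
Moduli of all roots: 0.6998.
All moduli strictly greater than 1? No.
Verdict: Not invertible.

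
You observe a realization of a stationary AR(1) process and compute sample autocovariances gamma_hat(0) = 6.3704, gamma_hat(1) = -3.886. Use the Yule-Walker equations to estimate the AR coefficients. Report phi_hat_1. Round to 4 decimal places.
\hat\phi_{1} = -0.6100

The Yule-Walker equations for an AR(p) process read, in matrix form,
  Gamma_p phi = r_p,   with   (Gamma_p)_{ij} = gamma(|i - j|),
                       (r_p)_i = gamma(i),   i,j = 1..p.
Substitute the sample gammas (Toeplitz matrix and right-hand side of size 1):
  Gamma_p = [[6.3704]]
  r_p     = [-3.886]
With p = 1 this is the single equation gamma(0) phi_1 = gamma(1):
  phi_hat_1 = gamma(1) / gamma(0) = -3.886 / 6.3704 = -0.6100.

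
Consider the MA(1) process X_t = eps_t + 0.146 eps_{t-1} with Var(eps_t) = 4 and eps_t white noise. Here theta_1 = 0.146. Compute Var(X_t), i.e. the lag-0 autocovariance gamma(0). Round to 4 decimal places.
\gamma(0) = 4.0853

For an MA(q) process X_t = eps_t + sum_i theta_i eps_{t-i} with
Var(eps_t) = sigma^2, the variance is
  gamma(0) = sigma^2 * (1 + sum_i theta_i^2).
  sum_i theta_i^2 = (0.146)^2 = 0.021316.
  gamma(0) = 4 * (1 + 0.021316) = 4 * 1.021316 = 4.085264, which rounds to 4.0853.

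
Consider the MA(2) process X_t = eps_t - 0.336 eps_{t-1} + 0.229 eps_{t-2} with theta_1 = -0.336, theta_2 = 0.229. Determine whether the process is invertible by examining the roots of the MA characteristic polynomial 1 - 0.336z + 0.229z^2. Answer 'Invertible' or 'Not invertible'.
\text{Invertible}

The MA(q) characteristic polynomial is P(z) = 1 - 0.336z + 0.229z^2.
Invertibility requires all roots to lie outside the unit circle, i.e. |z| > 1 for every root.
Set 1 + (-0.336) z + (0.229) z^2 = 0, i.e. a z^2 + b z + c = 0 with a = 0.229, b = -0.336, c = 1.
Discriminant D = b^2 - 4ac = (-0.336)^2 - 4*(0.229)*1 = 0.112896 - (0.916) = -0.803104.
D < 0, so the roots are the complex-conjugate pair z = (-b +/- i sqrt(-D)) / (2a) = 0.7336 +/- 1.9567i.
For a conjugate pair |z|^2 = z * conj(z) = (product of roots) = c/a = 1/(0.229) = 4.366812, so |z| = sqrt(4.366812) = 2.0897 for both roots.
Moduli of all roots: 2.0897, 2.0897.
All moduli strictly greater than 1? Yes.
Verdict: Invertible.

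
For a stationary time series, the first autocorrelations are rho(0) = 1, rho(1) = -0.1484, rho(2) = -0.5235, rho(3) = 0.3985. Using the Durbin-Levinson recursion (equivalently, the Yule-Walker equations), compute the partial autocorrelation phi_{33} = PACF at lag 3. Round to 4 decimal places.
\phi_{33} = 0.2890

The PACF at lag k is phi_{kk}, the last component of the solution
to the Yule-Walker system G_k phi = r_k where
  (G_k)_{ij} = rho(|i - j|), (r_k)_i = rho(i), i,j = 1..k.
Equivalently, Durbin-Levinson gives phi_{kk} iteratively:
  phi_{11} = rho(1)
  phi_{kk} = [rho(k) - sum_{j=1..k-1} phi_{k-1,j} rho(k-j)]
            / [1 - sum_{j=1..k-1} phi_{k-1,j} rho(j)],
  phi_{k,j} = phi_{k-1,j} - phi_{kk} phi_{k-1,k-j},  j = 1..k-1.
Step k = 1:
  phi_11 = rho(1) = -0.1484.
Step k = 2:
  phi_22 = [rho(2) - phi_11 rho(1)] / [1 - phi_11 rho(1)] = [-0.5235 - (-0.1484)(-0.1484)] / [1 - (-0.1484)(-0.1484)]
         = -0.54552256 / 0.97797744 = -0.557807.
  Update: phi_21 = phi_11 - phi_22 phi_11 = -0.1484 - (-0.557807)(-0.1484) = -0.231179.
Step k = 3:
  phi_33 = [rho(3) - phi_21 rho(2) - phi_22 rho(1)] / [1 - phi_21 rho(1) - phi_22 rho(2)]
    numerator   = 0.3985 - (-0.231179)(-0.5235) - (-0.557807)(-0.1484) = 0.19469949
    denominator = 1 - (-0.231179)(-0.1484) - (-0.557807)(-0.5235) = 0.67368119
  phi_33 = 0.19469949 / 0.67368119 = 0.289.
Therefore phi_{33} = 0.2890.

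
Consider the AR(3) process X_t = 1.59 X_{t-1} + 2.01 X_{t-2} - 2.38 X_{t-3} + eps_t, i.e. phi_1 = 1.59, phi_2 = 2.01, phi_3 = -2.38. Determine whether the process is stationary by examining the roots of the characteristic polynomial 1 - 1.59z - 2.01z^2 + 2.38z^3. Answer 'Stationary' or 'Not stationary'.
\text{Not stationary}

The AR(p) characteristic polynomial is P(z) = 1 - 1.59z - 2.01z^2 + 2.38z^3.
Stationarity requires all roots to lie outside the unit circle, i.e. |z| > 1 for every root.
Degree 3: look for a simple real root z0 first, then factor out (1 - z/z0) and solve the remaining quadratic.
Testing z0 = 0.5: P(0.5) = 1 + (-1.59)(0.5) + (-2.01)(0.5)^2 + (2.38)(0.5)^3
  = 1 + (-0.795) + (-0.5025) + (0.2975) = 0.  So z_0 = 0.5 is a root, |z_0| = 0.5.
Divide out the factor (1 - 2 z) = (1 - z/z0) (since 1/z0 = 2):
  P(z) = (1 - 2 z)(1 + (0.41) z + (-1.19) z^2)
  [check: z-coef 0.41 - (2) = -1.59; z^2-coef -1.19 - (2)(0.41) = -2.01; z^3-coef -(2)(-1.19) = 2.38.]
Remaining roots from the quadratic factor 1 + (0.41) z + (-1.19) z^2:
  Set 1 + (0.41) z + (-1.19) z^2 = 0, i.e. a z^2 + b z + c = 0 with a = -1.19, b = 0.41, c = 1.
  Discriminant D = b^2 - 4ac = (0.41)^2 - 4*(-1.19)*1 = 0.1681 - (-4.76) = 4.9281.
  D >= 0, so the roots are real: z = (-b +/- sqrt(D)) / (2a) = (-0.41 +/- 2.219932) / (-2.38).
    z_1 = (-0.41 + 2.219932) / (-2.38) = -0.7605,   |z_1| = 0.7605.
    z_2 = (-0.41 - 2.219932) / (-2.38) = 1.105,   |z_2| = 1.105.
Moduli of all roots: 0.5000, 0.7605, 1.1050.
All moduli strictly greater than 1? No.
Verdict: Not stationary.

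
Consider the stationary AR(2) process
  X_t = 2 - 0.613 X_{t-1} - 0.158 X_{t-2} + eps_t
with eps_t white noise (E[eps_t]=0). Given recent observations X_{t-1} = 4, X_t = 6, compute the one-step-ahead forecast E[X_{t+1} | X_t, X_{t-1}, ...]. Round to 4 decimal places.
E[X_{t+1} \mid \mathcal F_t] = -2.3100

For an AR(p) model X_t = c + sum_i phi_i X_{t-i} + eps_t, the
one-step-ahead conditional mean is
  E[X_{t+1} | X_t, ...] = c + sum_i phi_i X_{t+1-i}.
Substitute known values:
  E[X_{t+1} | ...] = 2 + (-0.613) * (6) + (-0.158) * (4)
                   = -2.3100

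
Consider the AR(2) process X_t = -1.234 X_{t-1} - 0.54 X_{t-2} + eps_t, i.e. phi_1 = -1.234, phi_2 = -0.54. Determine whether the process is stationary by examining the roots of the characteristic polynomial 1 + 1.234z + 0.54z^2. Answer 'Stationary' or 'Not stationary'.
\text{Stationary}

The AR(p) characteristic polynomial is P(z) = 1 + 1.234z + 0.54z^2.
Stationarity requires all roots to lie outside the unit circle, i.e. |z| > 1 for every root.
Set 1 + (1.234) z + (0.54) z^2 = 0, i.e. a z^2 + b z + c = 0 with a = 0.54, b = 1.234, c = 1.
Discriminant D = b^2 - 4ac = (1.234)^2 - 4*(0.54)*1 = 1.522756 - (2.16) = -0.637244.
D < 0, so the roots are the complex-conjugate pair z = (-b +/- i sqrt(-D)) / (2a) = -1.1426 +/- 0.7391i.
For a conjugate pair |z|^2 = z * conj(z) = (product of roots) = c/a = 1/(0.54) = 1.851852, so |z| = sqrt(1.851852) = 1.3608 for both roots.
Moduli of all roots: 1.3608, 1.3608.
All moduli strictly greater than 1? Yes.
Verdict: Stationary.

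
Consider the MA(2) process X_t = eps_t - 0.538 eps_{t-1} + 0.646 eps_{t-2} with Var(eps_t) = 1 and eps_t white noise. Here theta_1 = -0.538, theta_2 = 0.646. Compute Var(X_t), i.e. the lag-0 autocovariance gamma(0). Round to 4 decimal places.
\gamma(0) = 1.7068

For an MA(q) process X_t = eps_t + sum_i theta_i eps_{t-i} with
Var(eps_t) = sigma^2, the variance is
  gamma(0) = sigma^2 * (1 + sum_i theta_i^2).
  sum_i theta_i^2 = (-0.538)^2 + (0.646)^2 = 0.289444 + 0.417316 = 0.70676.
  gamma(0) = 1 * (1 + 0.70676) = 1 * 1.70676 = 1.70676, which rounds to 1.7068.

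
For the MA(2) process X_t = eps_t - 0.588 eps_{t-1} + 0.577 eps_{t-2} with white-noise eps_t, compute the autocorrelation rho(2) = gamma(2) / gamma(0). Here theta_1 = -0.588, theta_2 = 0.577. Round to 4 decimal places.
\rho(2) = 0.3437

For an MA(q) process with theta_0 = 1, the autocovariance is
  gamma(k) = sigma^2 * sum_{i=0..q-k} theta_i * theta_{i+k},
and rho(k) = gamma(k) / gamma(0). Sigma^2 cancels.
  numerator   = (1)*(0.577) = 0.577.
  denominator = (1)^2 + (-0.588)^2 + (0.577)^2 = 1.678673.
  rho(2) = 0.577 / 1.678673 = 0.3437.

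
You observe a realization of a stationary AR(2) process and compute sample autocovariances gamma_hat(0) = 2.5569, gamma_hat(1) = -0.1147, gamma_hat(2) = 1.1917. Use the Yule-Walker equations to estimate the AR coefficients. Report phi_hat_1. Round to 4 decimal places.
\hat\phi_{1} = -0.0240

The Yule-Walker equations for an AR(p) process read, in matrix form,
  Gamma_p phi = r_p,   with   (Gamma_p)_{ij} = gamma(|i - j|),
                       (r_p)_i = gamma(i),   i,j = 1..p.
Substitute the sample gammas (Toeplitz matrix and right-hand side of size 2):
  Gamma_p = [[2.5569, -0.1147], [-0.1147, 2.5569]]
  r_p     = [-0.1147, 1.1917]
Written out:
  2.5569 phi_1 - 0.1147 phi_2 = -0.1147
  -0.1147 phi_1 + 2.5569 phi_2 = 1.1917
Solve by Cramer's rule:
  det = gamma(0)^2 - gamma(1)^2 = (2.5569)^2 - (-0.1147)^2 = 6.53773761 - 0.01315609 = 6.52458152
  phi_hat_1 = [gamma(1) gamma(0) - gamma(1) gamma(2)] / det = [(-0.1147)(2.5569) - (-0.1147)(1.1917)] / 6.52458152 = -0.15658844 / 6.52458152 = -0.024
  phi_hat_2 = [gamma(0) gamma(2) - gamma(1)^2] / det = [(2.5569)(1.1917) - (-0.1147)^2] / 6.52458152 = 3.03390164 / 6.52458152 = 0.465
So phi_hat = [-0.0240, 0.4650].
Therefore phi_hat_1 = -0.0240.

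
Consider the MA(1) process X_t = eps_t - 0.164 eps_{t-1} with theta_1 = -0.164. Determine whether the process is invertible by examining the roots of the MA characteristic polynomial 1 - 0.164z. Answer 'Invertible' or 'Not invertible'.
\text{Invertible}

The MA(q) characteristic polynomial is P(z) = 1 - 0.164z.
Invertibility requires all roots to lie outside the unit circle, i.e. |z| > 1 for every root.
This is linear in z: 1 + (-0.164) z = 0  =>  z = -1/(-0.164) = 6.097561,  |z| = 6.097561.
Moduli of all roots: 6.0976.
All moduli strictly greater than 1? Yes.
Verdict: Invertible.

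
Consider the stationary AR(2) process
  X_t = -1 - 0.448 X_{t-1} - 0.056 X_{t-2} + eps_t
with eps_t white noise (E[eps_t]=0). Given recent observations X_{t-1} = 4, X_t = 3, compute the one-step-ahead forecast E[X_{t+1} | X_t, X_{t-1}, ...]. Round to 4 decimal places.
E[X_{t+1} \mid \mathcal F_t] = -2.5680

For an AR(p) model X_t = c + sum_i phi_i X_{t-i} + eps_t, the
one-step-ahead conditional mean is
  E[X_{t+1} | X_t, ...] = c + sum_i phi_i X_{t+1-i}.
Substitute known values:
  E[X_{t+1} | ...] = -1 + (-0.448) * (3) + (-0.056) * (4)
                   = -2.5680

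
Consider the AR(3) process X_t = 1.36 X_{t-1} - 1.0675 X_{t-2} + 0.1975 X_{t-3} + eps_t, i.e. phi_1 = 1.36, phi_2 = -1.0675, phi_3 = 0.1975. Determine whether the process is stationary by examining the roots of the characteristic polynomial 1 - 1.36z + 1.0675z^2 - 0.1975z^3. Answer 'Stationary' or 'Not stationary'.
\text{Stationary}

The AR(p) characteristic polynomial is P(z) = 1 - 1.36z + 1.0675z^2 - 0.1975z^3.
Stationarity requires all roots to lie outside the unit circle, i.e. |z| > 1 for every root.
Degree 3: look for a simple real root z0 first, then factor out (1 - z/z0) and solve the remaining quadratic.
Testing z0 = 4: P(4) = 1 + (-1.36)(4) + (1.0675)(4)^2 + (-0.1975)(4)^3
  = 1 + (-5.44) + (17.08) + (-12.64) = 0.  So z_0 = 4 is a root, |z_0| = 4.
Divide out the factor (1 - 0.25 z) = (1 - z/z0) (since 1/z0 = 0.25):
  P(z) = (1 - 0.25 z)(1 + (-1.11) z + (0.79) z^2)
  [check: z-coef -1.11 - (0.25) = -1.36; z^2-coef 0.79 - (0.25)(-1.11) = 1.0675; z^3-coef -(0.25)(0.79) = -0.1975.]
Remaining roots from the quadratic factor 1 + (-1.11) z + (0.79) z^2:
  Set 1 + (-1.11) z + (0.79) z^2 = 0, i.e. a z^2 + b z + c = 0 with a = 0.79, b = -1.11, c = 1.
  Discriminant D = b^2 - 4ac = (-1.11)^2 - 4*(0.79)*1 = 1.2321 - (3.16) = -1.9279.
  D < 0, so the roots are the complex-conjugate pair z = (-b +/- i sqrt(-D)) / (2a) = 0.7025 +/- 0.8788i.
  For a conjugate pair |z|^2 = z * conj(z) = (product of roots) = c/a = 1/(0.79) = 1.265823, so |z| = sqrt(1.265823) = 1.1251 for both roots.
Moduli of all roots: 4.0000, 1.1251, 1.1251.
All moduli strictly greater than 1? Yes.
Verdict: Stationary.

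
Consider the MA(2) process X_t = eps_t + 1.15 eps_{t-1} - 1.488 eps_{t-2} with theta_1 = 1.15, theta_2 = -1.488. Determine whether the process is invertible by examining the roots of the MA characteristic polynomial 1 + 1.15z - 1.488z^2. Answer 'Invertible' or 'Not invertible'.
\text{Not invertible}

The MA(q) characteristic polynomial is P(z) = 1 + 1.15z - 1.488z^2.
Invertibility requires all roots to lie outside the unit circle, i.e. |z| > 1 for every root.
Set 1 + (1.15) z + (-1.488) z^2 = 0, i.e. a z^2 + b z + c = 0 with a = -1.488, b = 1.15, c = 1.
Discriminant D = b^2 - 4ac = (1.15)^2 - 4*(-1.488)*1 = 1.3225 - (-5.952) = 7.2745.
D >= 0, so the roots are real: z = (-b +/- sqrt(D)) / (2a) = (-1.15 +/- 2.697128) / (-2.976).
  z_1 = (-1.15 + 2.697128) / (-2.976) = -0.5199,   |z_1| = 0.5199.
  z_2 = (-1.15 - 2.697128) / (-2.976) = 1.2927,   |z_2| = 1.2927.
Moduli of all roots: 0.5199, 1.2927.
All moduli strictly greater than 1? No.
Verdict: Not invertible.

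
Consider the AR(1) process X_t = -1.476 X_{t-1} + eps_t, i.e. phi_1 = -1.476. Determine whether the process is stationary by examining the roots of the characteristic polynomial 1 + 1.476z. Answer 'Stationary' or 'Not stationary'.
\text{Not stationary}

The AR(p) characteristic polynomial is P(z) = 1 + 1.476z.
Stationarity requires all roots to lie outside the unit circle, i.e. |z| > 1 for every root.
This is linear in z: 1 + (1.476) z = 0  =>  z = -1/(1.476) = -0.677507,  |z| = 0.677507.
Moduli of all roots: 0.6775.
All moduli strictly greater than 1? No.
Verdict: Not stationary.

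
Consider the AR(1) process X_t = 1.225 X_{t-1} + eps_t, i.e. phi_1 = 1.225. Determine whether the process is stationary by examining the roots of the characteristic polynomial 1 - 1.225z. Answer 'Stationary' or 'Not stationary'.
\text{Not stationary}

The AR(p) characteristic polynomial is P(z) = 1 - 1.225z.
Stationarity requires all roots to lie outside the unit circle, i.e. |z| > 1 for every root.
This is linear in z: 1 + (-1.225) z = 0  =>  z = -1/(-1.225) = 0.816327,  |z| = 0.816327.
Moduli of all roots: 0.8163.
All moduli strictly greater than 1? No.
Verdict: Not stationary.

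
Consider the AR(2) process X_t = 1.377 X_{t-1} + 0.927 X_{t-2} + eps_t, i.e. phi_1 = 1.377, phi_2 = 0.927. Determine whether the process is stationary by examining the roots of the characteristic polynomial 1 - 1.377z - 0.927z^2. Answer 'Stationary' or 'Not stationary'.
\text{Not stationary}

The AR(p) characteristic polynomial is P(z) = 1 - 1.377z - 0.927z^2.
Stationarity requires all roots to lie outside the unit circle, i.e. |z| > 1 for every root.
Set 1 + (-1.377) z + (-0.927) z^2 = 0, i.e. a z^2 + b z + c = 0 with a = -0.927, b = -1.377, c = 1.
Discriminant D = b^2 - 4ac = (-1.377)^2 - 4*(-0.927)*1 = 1.896129 - (-3.708) = 5.604129.
D >= 0, so the roots are real: z = (-b +/- sqrt(D)) / (2a) = (1.377 +/- 2.367304) / (-1.854).
  z_1 = (1.377 + 2.367304) / (-1.854) = -2.0196,   |z_1| = 2.0196.
  z_2 = (1.377 - 2.367304) / (-1.854) = 0.5341,   |z_2| = 0.5341.
Moduli of all roots: 2.0196, 0.5341.
All moduli strictly greater than 1? No.
Verdict: Not stationary.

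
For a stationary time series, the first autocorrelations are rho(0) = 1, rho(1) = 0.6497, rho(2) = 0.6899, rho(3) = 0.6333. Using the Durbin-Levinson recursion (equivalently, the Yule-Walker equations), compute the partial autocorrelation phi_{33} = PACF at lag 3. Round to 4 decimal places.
\phi_{33} = 0.2021

The PACF at lag k is phi_{kk}, the last component of the solution
to the Yule-Walker system G_k phi = r_k where
  (G_k)_{ij} = rho(|i - j|), (r_k)_i = rho(i), i,j = 1..k.
Equivalently, Durbin-Levinson gives phi_{kk} iteratively:
  phi_{11} = rho(1)
  phi_{kk} = [rho(k) - sum_{j=1..k-1} phi_{k-1,j} rho(k-j)]
            / [1 - sum_{j=1..k-1} phi_{k-1,j} rho(j)],
  phi_{k,j} = phi_{k-1,j} - phi_{kk} phi_{k-1,k-j},  j = 1..k-1.
Step k = 1:
  phi_11 = rho(1) = 0.6497.
Step k = 2:
  phi_22 = [rho(2) - phi_11 rho(1)] / [1 - phi_11 rho(1)] = [0.6899 - (0.6497)(0.6497)] / [1 - (0.6497)(0.6497)]
         = 0.26778991 / 0.57788991 = 0.463393.
  Update: phi_21 = phi_11 - phi_22 phi_11 = 0.6497 - (0.463393)(0.6497) = 0.348634.
Step k = 3:
  phi_33 = [rho(3) - phi_21 rho(2) - phi_22 rho(1)] / [1 - phi_21 rho(1) - phi_22 rho(2)]
    numerator   = 0.6333 - (0.348634)(0.6899) - (0.463393)(0.6497) = 0.09171135
    denominator = 1 - (0.348634)(0.6497) - (0.463393)(0.6899) = 0.45379805
  phi_33 = 0.09171135 / 0.45379805 = 0.2021.
Therefore phi_{33} = 0.2021.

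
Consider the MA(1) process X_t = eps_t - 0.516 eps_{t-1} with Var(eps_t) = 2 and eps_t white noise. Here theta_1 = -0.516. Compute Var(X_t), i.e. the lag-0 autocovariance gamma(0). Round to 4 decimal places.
\gamma(0) = 2.5325

For an MA(q) process X_t = eps_t + sum_i theta_i eps_{t-i} with
Var(eps_t) = sigma^2, the variance is
  gamma(0) = sigma^2 * (1 + sum_i theta_i^2).
  sum_i theta_i^2 = (-0.516)^2 = 0.266256.
  gamma(0) = 2 * (1 + 0.266256) = 2 * 1.266256 = 2.532512, which rounds to 2.5325.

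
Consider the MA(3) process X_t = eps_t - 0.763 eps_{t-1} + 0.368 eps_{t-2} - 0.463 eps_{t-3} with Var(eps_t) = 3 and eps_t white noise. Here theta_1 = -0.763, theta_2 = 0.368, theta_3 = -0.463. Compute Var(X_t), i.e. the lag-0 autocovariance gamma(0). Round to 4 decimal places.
\gamma(0) = 5.7959

For an MA(q) process X_t = eps_t + sum_i theta_i eps_{t-i} with
Var(eps_t) = sigma^2, the variance is
  gamma(0) = sigma^2 * (1 + sum_i theta_i^2).
  sum_i theta_i^2 = (-0.763)^2 + (0.368)^2 + (-0.463)^2 = 0.582169 + 0.135424 + 0.214369 = 0.931962.
  gamma(0) = 3 * (1 + 0.931962) = 3 * 1.931962 = 5.795886, which rounds to 5.7959.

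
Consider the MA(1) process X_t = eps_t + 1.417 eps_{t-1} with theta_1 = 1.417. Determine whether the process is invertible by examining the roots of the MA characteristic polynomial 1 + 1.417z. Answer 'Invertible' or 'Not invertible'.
\text{Not invertible}

The MA(q) characteristic polynomial is P(z) = 1 + 1.417z.
Invertibility requires all roots to lie outside the unit circle, i.e. |z| > 1 for every root.
This is linear in z: 1 + (1.417) z = 0  =>  z = -1/(1.417) = -0.705716,  |z| = 0.705716.
Moduli of all roots: 0.7057.
All moduli strictly greater than 1? No.
Verdict: Not invertible.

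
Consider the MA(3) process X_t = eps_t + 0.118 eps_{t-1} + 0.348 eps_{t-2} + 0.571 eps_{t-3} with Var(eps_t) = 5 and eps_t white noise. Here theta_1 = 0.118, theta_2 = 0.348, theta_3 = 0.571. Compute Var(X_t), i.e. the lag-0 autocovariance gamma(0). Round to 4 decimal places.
\gamma(0) = 7.3053

For an MA(q) process X_t = eps_t + sum_i theta_i eps_{t-i} with
Var(eps_t) = sigma^2, the variance is
  gamma(0) = sigma^2 * (1 + sum_i theta_i^2).
  sum_i theta_i^2 = (0.118)^2 + (0.348)^2 + (0.571)^2 = 0.013924 + 0.121104 + 0.326041 = 0.461069.
  gamma(0) = 5 * (1 + 0.461069) = 5 * 1.461069 = 7.305345, which rounds to 7.3053.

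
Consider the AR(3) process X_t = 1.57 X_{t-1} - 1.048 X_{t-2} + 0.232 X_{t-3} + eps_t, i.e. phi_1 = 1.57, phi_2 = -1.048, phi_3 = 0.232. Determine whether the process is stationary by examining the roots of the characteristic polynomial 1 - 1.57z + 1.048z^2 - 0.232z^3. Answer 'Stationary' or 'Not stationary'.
\text{Stationary}

The AR(p) characteristic polynomial is P(z) = 1 - 1.57z + 1.048z^2 - 0.232z^3.
Stationarity requires all roots to lie outside the unit circle, i.e. |z| > 1 for every root.
Degree 3: look for a simple real root z0 first, then factor out (1 - z/z0) and solve the remaining quadratic.
Testing z0 = 2.5: P(2.5) = 1 + (-1.57)(2.5) + (1.048)(2.5)^2 + (-0.232)(2.5)^3
  = 1 + (-3.925) + (6.55) + (-3.625) = 0.  So z_0 = 2.5 is a root, |z_0| = 2.5.
Divide out the factor (1 - 0.4 z) = (1 - z/z0) (since 1/z0 = 0.4):
  P(z) = (1 - 0.4 z)(1 + (-1.17) z + (0.58) z^2)
  [check: z-coef -1.17 - (0.4) = -1.57; z^2-coef 0.58 - (0.4)(-1.17) = 1.048; z^3-coef -(0.4)(0.58) = -0.232.]
Remaining roots from the quadratic factor 1 + (-1.17) z + (0.58) z^2:
  Set 1 + (-1.17) z + (0.58) z^2 = 0, i.e. a z^2 + b z + c = 0 with a = 0.58, b = -1.17, c = 1.
  Discriminant D = b^2 - 4ac = (-1.17)^2 - 4*(0.58)*1 = 1.3689 - (2.32) = -0.9511.
  D < 0, so the roots are the complex-conjugate pair z = (-b +/- i sqrt(-D)) / (2a) = 1.0086 +/- 0.8407i.
  For a conjugate pair |z|^2 = z * conj(z) = (product of roots) = c/a = 1/(0.58) = 1.724138, so |z| = sqrt(1.724138) = 1.3131 for both roots.
Moduli of all roots: 2.5000, 1.3131, 1.3131.
All moduli strictly greater than 1? Yes.
Verdict: Stationary.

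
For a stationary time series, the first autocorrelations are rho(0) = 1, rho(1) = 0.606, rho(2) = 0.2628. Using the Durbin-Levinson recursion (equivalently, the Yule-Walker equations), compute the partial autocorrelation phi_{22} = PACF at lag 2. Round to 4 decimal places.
\phi_{22} = -0.1650

The PACF at lag k is phi_{kk}, the last component of the solution
to the Yule-Walker system G_k phi = r_k where
  (G_k)_{ij} = rho(|i - j|), (r_k)_i = rho(i), i,j = 1..k.
Equivalently, Durbin-Levinson gives phi_{kk} iteratively:
  phi_{11} = rho(1)
  phi_{kk} = [rho(k) - sum_{j=1..k-1} phi_{k-1,j} rho(k-j)]
            / [1 - sum_{j=1..k-1} phi_{k-1,j} rho(j)],
  phi_{k,j} = phi_{k-1,j} - phi_{kk} phi_{k-1,k-j},  j = 1..k-1.
Step k = 1:
  phi_11 = rho(1) = 0.606.
Step k = 2:
  phi_22 = [rho(2) - phi_11 rho(1)] / [1 - phi_11 rho(1)] = [0.2628 - (0.606)(0.606)] / [1 - (0.606)(0.606)]
         = -0.104436 / 0.632764 = -0.165.
Therefore phi_{22} = -0.1650.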